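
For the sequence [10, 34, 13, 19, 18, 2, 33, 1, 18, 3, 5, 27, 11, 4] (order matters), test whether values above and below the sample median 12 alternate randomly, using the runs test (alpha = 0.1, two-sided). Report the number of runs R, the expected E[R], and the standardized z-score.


Step 1: Compute median = 12; label A = above, B = below.
Labels in order: BAAAABABABBABB  (n_A = 7, n_B = 7)
Step 2: Count runs R = 9.
Step 3: Under H0 (random ordering), E[R] = 2*n_A*n_B/(n_A+n_B) + 1 = 2*7*7/14 + 1 = 8.0000.
        Var[R] = 2*n_A*n_B*(2*n_A*n_B - n_A - n_B) / ((n_A+n_B)^2 * (n_A+n_B-1)) = 8232/2548 = 3.2308.
        SD[R] = 1.7974.
Step 4: Continuity-corrected z = (R - 0.5 - E[R]) / SD[R] = (9 - 0.5 - 8.0000) / 1.7974 = 0.2782.
Step 5: Two-sided p-value via normal approximation = 2*(1 - Phi(|z|)) = 0.780879.
Step 6: alpha = 0.1. fail to reject H0.

R = 9, z = 0.2782, p = 0.780879, fail to reject H0.


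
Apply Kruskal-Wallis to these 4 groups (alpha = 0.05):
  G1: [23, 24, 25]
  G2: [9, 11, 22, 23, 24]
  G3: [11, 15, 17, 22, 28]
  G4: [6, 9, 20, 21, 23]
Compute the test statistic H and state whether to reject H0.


Step 1: Combine all N = 18 observations and assign midranks.
sorted (value, group, rank): (6,G4,1), (9,G2,2.5), (9,G4,2.5), (11,G2,4.5), (11,G3,4.5), (15,G3,6), (17,G3,7), (20,G4,8), (21,G4,9), (22,G2,10.5), (22,G3,10.5), (23,G1,13), (23,G2,13), (23,G4,13), (24,G1,15.5), (24,G2,15.5), (25,G1,17), (28,G3,18)
Step 2: Sum ranks within each group.
R_1 = 45.5 (n_1 = 3)
R_2 = 46 (n_2 = 5)
R_3 = 46 (n_3 = 5)
R_4 = 33.5 (n_4 = 5)
Step 3: H = 12/(N(N+1)) * sum(R_i^2/n_i) - 3(N+1)
     = 12/(18*19) * (45.5^2/3 + 46^2/5 + 46^2/5 + 33.5^2/5) - 3*19
     = 0.035088 * 1760.93 - 57
     = 4.787135.
Step 4: Ties present; correction factor C = 1 - 48/(18^3 - 18) = 0.991744. Corrected H = 4.787135 / 0.991744 = 4.826986.
Step 5: Under H0, H ~ chi^2(3); p-value = 0.184913.
Step 6: alpha = 0.05. fail to reject H0.

H = 4.8270, df = 3, p = 0.184913, fail to reject H0.


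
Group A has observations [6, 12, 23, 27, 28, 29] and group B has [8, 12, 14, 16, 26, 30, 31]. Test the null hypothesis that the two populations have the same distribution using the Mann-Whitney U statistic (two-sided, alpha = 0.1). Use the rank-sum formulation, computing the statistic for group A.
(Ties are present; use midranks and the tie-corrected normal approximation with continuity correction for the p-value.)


Step 1: Combine and sort all 13 observations; assign midranks.
sorted (value, group): (6,X), (8,Y), (12,X), (12,Y), (14,Y), (16,Y), (23,X), (26,Y), (27,X), (28,X), (29,X), (30,Y), (31,Y)
ranks: 6->1, 8->2, 12->3.5, 12->3.5, 14->5, 16->6, 23->7, 26->8, 27->9, 28->10, 29->11, 30->12, 31->13
Step 2: Rank sum for X: R1 = 1 + 3.5 + 7 + 9 + 10 + 11 = 41.5.
Step 3: U_X = R1 - n1(n1+1)/2 = 41.5 - 6*7/2 = 41.5 - 21 = 20.5.
       U_Y = n1*n2 - U_X = 42 - 20.5 = 21.5.
Step 4: Ties are present, so use the tie-corrected normal approximation (with continuity correction) for the p-value.
Step 5: p-value = 1.000000; compare to alpha = 0.1. fail to reject H0.

U_X = 20.5, p = 1.000000, fail to reject H0 at alpha = 0.1.


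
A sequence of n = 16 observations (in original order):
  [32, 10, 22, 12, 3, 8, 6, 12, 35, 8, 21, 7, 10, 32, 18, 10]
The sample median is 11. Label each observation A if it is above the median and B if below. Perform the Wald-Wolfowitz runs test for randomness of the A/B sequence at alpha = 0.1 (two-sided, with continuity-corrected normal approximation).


Step 1: Compute median = 11; label A = above, B = below.
Labels in order: ABAABBBAABABBAAB  (n_A = 8, n_B = 8)
Step 2: Count runs R = 10.
Step 3: Under H0 (random ordering), E[R] = 2*n_A*n_B/(n_A+n_B) + 1 = 2*8*8/16 + 1 = 9.0000.
        Var[R] = 2*n_A*n_B*(2*n_A*n_B - n_A - n_B) / ((n_A+n_B)^2 * (n_A+n_B-1)) = 14336/3840 = 3.7333.
        SD[R] = 1.9322.
Step 4: Continuity-corrected z = (R - 0.5 - E[R]) / SD[R] = (10 - 0.5 - 9.0000) / 1.9322 = 0.2588.
Step 5: Two-sided p-value via normal approximation = 2*(1 - Phi(|z|)) = 0.795809.
Step 6: alpha = 0.1. fail to reject H0.

R = 10, z = 0.2588, p = 0.795809, fail to reject H0.


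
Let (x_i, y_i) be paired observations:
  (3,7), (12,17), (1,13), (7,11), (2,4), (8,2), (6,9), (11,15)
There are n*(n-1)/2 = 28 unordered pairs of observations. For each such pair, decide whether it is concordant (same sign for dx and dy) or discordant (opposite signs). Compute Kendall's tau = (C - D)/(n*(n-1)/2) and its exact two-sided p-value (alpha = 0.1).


Step 1: Enumerate the 28 unordered pairs (i,j) with i<j and classify each by sign(x_j-x_i) * sign(y_j-y_i).
  (1,2):dx=+9,dy=+10->C; (1,3):dx=-2,dy=+6->D; (1,4):dx=+4,dy=+4->C; (1,5):dx=-1,dy=-3->C
  (1,6):dx=+5,dy=-5->D; (1,7):dx=+3,dy=+2->C; (1,8):dx=+8,dy=+8->C; (2,3):dx=-11,dy=-4->C
  (2,4):dx=-5,dy=-6->C; (2,5):dx=-10,dy=-13->C; (2,6):dx=-4,dy=-15->C; (2,7):dx=-6,dy=-8->C
  (2,8):dx=-1,dy=-2->C; (3,4):dx=+6,dy=-2->D; (3,5):dx=+1,dy=-9->D; (3,6):dx=+7,dy=-11->D
  (3,7):dx=+5,dy=-4->D; (3,8):dx=+10,dy=+2->C; (4,5):dx=-5,dy=-7->C; (4,6):dx=+1,dy=-9->D
  (4,7):dx=-1,dy=-2->C; (4,8):dx=+4,dy=+4->C; (5,6):dx=+6,dy=-2->D; (5,7):dx=+4,dy=+5->C
  (5,8):dx=+9,dy=+11->C; (6,7):dx=-2,dy=+7->D; (6,8):dx=+3,dy=+13->C; (7,8):dx=+5,dy=+6->C
Step 2: C = 19, D = 9, total pairs = 28.
Step 3: tau = (C - D)/(n(n-1)/2) = (19 - 9)/28 = 0.357143.
Step 4: Exact two-sided p-value (enumerate n! = 40320 permutations of y under H0): p = 0.275099.
Step 5: alpha = 0.1. fail to reject H0.

tau_b = 0.3571 (C=19, D=9), p = 0.275099, fail to reject H0.


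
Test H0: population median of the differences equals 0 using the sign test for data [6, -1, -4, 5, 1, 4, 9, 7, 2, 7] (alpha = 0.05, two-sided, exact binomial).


Step 1: Discard zero differences. Original n = 10; n_eff = number of nonzero differences = 10.
Nonzero differences (with sign): +6, -1, -4, +5, +1, +4, +9, +7, +2, +7
Step 2: Count signs: positive = 8, negative = 2.
Step 3: Under H0: P(positive) = 0.5, so the number of positives S ~ Bin(10, 0.5).
Step 4: Two-sided exact p-value = sum of Bin(10,0.5) probabilities at or below the observed probability = 0.109375.
Step 5: alpha = 0.05. fail to reject H0.

n_eff = 10, pos = 8, neg = 2, p = 0.109375, fail to reject H0.


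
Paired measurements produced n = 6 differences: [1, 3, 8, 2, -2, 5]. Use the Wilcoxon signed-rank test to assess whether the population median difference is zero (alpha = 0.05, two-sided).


Step 1: Drop any zero differences (none here) and take |d_i|.
|d| = [1, 3, 8, 2, 2, 5]
Step 2: Midrank |d_i| (ties get averaged ranks).
ranks: |1|->1, |3|->4, |8|->6, |2|->2.5, |2|->2.5, |5|->5
Step 3: Attach original signs; sum ranks with positive sign and with negative sign.
W+ = 1 + 4 + 6 + 2.5 + 5 = 18.5
W- = 2.5 = 2.5
(Check: W+ + W- = 21 should equal n(n+1)/2 = 21.)
Step 4: Test statistic W = min(W+, W-) = 2.5.
Step 5: Ties in |d|, so use the tie-corrected normal approximation.
        E[W] = n(n+1)/4 = 6*7/4 = 10.5.
        Tie groups: |d|=2 (t=2); sum(t^3 - t) = 6.
        Var[W] = n(n+1)(2n+1)/24 - sum(t^3-t)/48 = 546/24 - 6/48 = 22.625.
        z = (W - E[W]) / sqrt(Var[W]) = (2.5 - 10.5) / 4.7566 = -1.6819.
        Two-sided p = 2*Phi(z) = 0.092592.
Step 6: alpha = 0.05. fail to reject H0.

W+ = 18.5, W- = 2.5, W = min = 2.5, p = 0.092592, fail to reject H0.


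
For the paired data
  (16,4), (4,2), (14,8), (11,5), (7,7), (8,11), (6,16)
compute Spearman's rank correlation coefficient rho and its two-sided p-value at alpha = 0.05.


Step 1: Rank x and y separately (midranks; no ties here).
rank(x): 16->7, 4->1, 14->6, 11->5, 7->3, 8->4, 6->2
rank(y): 4->2, 2->1, 8->5, 5->3, 7->4, 11->6, 16->7
Step 2: d_i = R_x(i) - R_y(i); compute d_i^2.
  (7-2)^2=25, (1-1)^2=0, (6-5)^2=1, (5-3)^2=4, (3-4)^2=1, (4-6)^2=4, (2-7)^2=25
sum(d^2) = 60.
Step 3: rho = 1 - 6*60 / (7*(7^2 - 1)) = 1 - 360/336 = -0.071429.
Step 4: Under H0, t = rho * sqrt((n-2)/(1-rho^2)) = -0.1601 ~ t(5).
Step 5: Two-sided p-value from the t-distribution with 5 df = 0.879048.
Step 6: alpha = 0.05. fail to reject H0.

rho = -0.0714, p = 0.879048, fail to reject H0 at alpha = 0.05.


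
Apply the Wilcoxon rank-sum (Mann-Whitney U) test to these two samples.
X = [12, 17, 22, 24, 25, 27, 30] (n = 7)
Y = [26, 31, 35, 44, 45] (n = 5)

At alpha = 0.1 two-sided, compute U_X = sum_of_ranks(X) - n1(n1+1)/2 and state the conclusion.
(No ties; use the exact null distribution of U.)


Step 1: Combine and sort all 12 observations; assign midranks.
sorted (value, group): (12,X), (17,X), (22,X), (24,X), (25,X), (26,Y), (27,X), (30,X), (31,Y), (35,Y), (44,Y), (45,Y)
ranks: 12->1, 17->2, 22->3, 24->4, 25->5, 26->6, 27->7, 30->8, 31->9, 35->10, 44->11, 45->12
Step 2: Rank sum for X: R1 = 1 + 2 + 3 + 4 + 5 + 7 + 8 = 30.
Step 3: U_X = R1 - n1(n1+1)/2 = 30 - 7*8/2 = 30 - 28 = 2.
       U_Y = n1*n2 - U_X = 35 - 2 = 33.
Step 4: No ties, so the exact null distribution of U (based on enumerating the C(12,7) = 792 equally likely rank assignments) gives the two-sided p-value.
Step 5: p-value = 0.010101; compare to alpha = 0.1. reject H0.

U_X = 2, p = 0.010101, reject H0 at alpha = 0.1.


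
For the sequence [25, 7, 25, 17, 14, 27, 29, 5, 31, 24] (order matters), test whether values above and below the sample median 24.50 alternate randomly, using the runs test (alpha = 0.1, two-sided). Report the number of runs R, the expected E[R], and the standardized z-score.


Step 1: Compute median = 24.50; label A = above, B = below.
Labels in order: ABABBAABAB  (n_A = 5, n_B = 5)
Step 2: Count runs R = 8.
Step 3: Under H0 (random ordering), E[R] = 2*n_A*n_B/(n_A+n_B) + 1 = 2*5*5/10 + 1 = 6.0000.
        Var[R] = 2*n_A*n_B*(2*n_A*n_B - n_A - n_B) / ((n_A+n_B)^2 * (n_A+n_B-1)) = 2000/900 = 2.2222.
        SD[R] = 1.4907.
Step 4: Continuity-corrected z = (R - 0.5 - E[R]) / SD[R] = (8 - 0.5 - 6.0000) / 1.4907 = 1.0062.
Step 5: Two-sided p-value via normal approximation = 2*(1 - Phi(|z|)) = 0.314305.
Step 6: alpha = 0.1. fail to reject H0.

R = 8, z = 1.0062, p = 0.314305, fail to reject H0.


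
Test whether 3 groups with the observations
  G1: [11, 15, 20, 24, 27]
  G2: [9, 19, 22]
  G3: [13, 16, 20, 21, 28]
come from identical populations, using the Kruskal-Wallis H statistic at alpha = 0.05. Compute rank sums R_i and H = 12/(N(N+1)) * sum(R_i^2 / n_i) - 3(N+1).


Step 1: Combine all N = 13 observations and assign midranks.
sorted (value, group, rank): (9,G2,1), (11,G1,2), (13,G3,3), (15,G1,4), (16,G3,5), (19,G2,6), (20,G1,7.5), (20,G3,7.5), (21,G3,9), (22,G2,10), (24,G1,11), (27,G1,12), (28,G3,13)
Step 2: Sum ranks within each group.
R_1 = 36.5 (n_1 = 5)
R_2 = 17 (n_2 = 3)
R_3 = 37.5 (n_3 = 5)
Step 3: H = 12/(N(N+1)) * sum(R_i^2/n_i) - 3(N+1)
     = 12/(13*14) * (36.5^2/5 + 17^2/3 + 37.5^2/5) - 3*14
     = 0.065934 * 644.033 - 42
     = 0.463736.
Step 4: Ties present; correction factor C = 1 - 6/(13^3 - 13) = 0.997253. Corrected H = 0.463736 / 0.997253 = 0.465014.
Step 5: Under H0, H ~ chi^2(2); p-value = 0.792544.
Step 6: alpha = 0.05. fail to reject H0.

H = 0.4650, df = 2, p = 0.792544, fail to reject H0.


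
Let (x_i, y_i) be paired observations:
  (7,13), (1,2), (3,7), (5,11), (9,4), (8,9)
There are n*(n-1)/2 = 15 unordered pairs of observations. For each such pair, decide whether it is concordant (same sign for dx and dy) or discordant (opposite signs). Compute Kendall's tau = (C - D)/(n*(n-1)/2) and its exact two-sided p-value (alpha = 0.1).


Step 1: Enumerate the 15 unordered pairs (i,j) with i<j and classify each by sign(x_j-x_i) * sign(y_j-y_i).
  (1,2):dx=-6,dy=-11->C; (1,3):dx=-4,dy=-6->C; (1,4):dx=-2,dy=-2->C; (1,5):dx=+2,dy=-9->D
  (1,6):dx=+1,dy=-4->D; (2,3):dx=+2,dy=+5->C; (2,4):dx=+4,dy=+9->C; (2,5):dx=+8,dy=+2->C
  (2,6):dx=+7,dy=+7->C; (3,4):dx=+2,dy=+4->C; (3,5):dx=+6,dy=-3->D; (3,6):dx=+5,dy=+2->C
  (4,5):dx=+4,dy=-7->D; (4,6):dx=+3,dy=-2->D; (5,6):dx=-1,dy=+5->D
Step 2: C = 9, D = 6, total pairs = 15.
Step 3: tau = (C - D)/(n(n-1)/2) = (9 - 6)/15 = 0.200000.
Step 4: Exact two-sided p-value (enumerate n! = 720 permutations of y under H0): p = 0.719444.
Step 5: alpha = 0.1. fail to reject H0.

tau_b = 0.2000 (C=9, D=6), p = 0.719444, fail to reject H0.


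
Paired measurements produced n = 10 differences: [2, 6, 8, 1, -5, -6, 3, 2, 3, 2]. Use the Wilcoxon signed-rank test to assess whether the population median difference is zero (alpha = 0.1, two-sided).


Step 1: Drop any zero differences (none here) and take |d_i|.
|d| = [2, 6, 8, 1, 5, 6, 3, 2, 3, 2]
Step 2: Midrank |d_i| (ties get averaged ranks).
ranks: |2|->3, |6|->8.5, |8|->10, |1|->1, |5|->7, |6|->8.5, |3|->5.5, |2|->3, |3|->5.5, |2|->3
Step 3: Attach original signs; sum ranks with positive sign and with negative sign.
W+ = 3 + 8.5 + 10 + 1 + 5.5 + 3 + 5.5 + 3 = 39.5
W- = 7 + 8.5 = 15.5
(Check: W+ + W- = 55 should equal n(n+1)/2 = 55.)
Step 4: Test statistic W = min(W+, W-) = 15.5.
Step 5: Ties in |d|, so use the tie-corrected normal approximation.
        E[W] = n(n+1)/4 = 10*11/4 = 27.5.
        Tie groups: |d|=2 (t=3), |d|=3 (t=2), |d|=6 (t=2); sum(t^3 - t) = 36.
        Var[W] = n(n+1)(2n+1)/24 - sum(t^3-t)/48 = 2310/24 - 36/48 = 95.5.
        z = (W - E[W]) / sqrt(Var[W]) = (15.5 - 27.5) / 9.7724 = -1.2279.
        Two-sided p = 2*Phi(z) = 0.219467.
Step 6: alpha = 0.1. fail to reject H0.

W+ = 39.5, W- = 15.5, W = min = 15.5, p = 0.219467, fail to reject H0.


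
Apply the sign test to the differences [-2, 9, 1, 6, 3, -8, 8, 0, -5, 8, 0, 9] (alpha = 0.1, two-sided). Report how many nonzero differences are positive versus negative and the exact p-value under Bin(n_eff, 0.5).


Step 1: Discard zero differences. Original n = 12; n_eff = number of nonzero differences = 10.
Nonzero differences (with sign): -2, +9, +1, +6, +3, -8, +8, -5, +8, +9
Step 2: Count signs: positive = 7, negative = 3.
Step 3: Under H0: P(positive) = 0.5, so the number of positives S ~ Bin(10, 0.5).
Step 4: Two-sided exact p-value = sum of Bin(10,0.5) probabilities at or below the observed probability = 0.343750.
Step 5: alpha = 0.1. fail to reject H0.

n_eff = 10, pos = 7, neg = 3, p = 0.343750, fail to reject H0.


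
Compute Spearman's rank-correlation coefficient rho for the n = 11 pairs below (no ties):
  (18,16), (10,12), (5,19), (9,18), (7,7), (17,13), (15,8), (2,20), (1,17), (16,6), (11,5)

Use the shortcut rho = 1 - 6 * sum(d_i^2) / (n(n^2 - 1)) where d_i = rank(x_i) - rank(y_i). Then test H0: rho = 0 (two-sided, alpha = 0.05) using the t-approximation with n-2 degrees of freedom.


Step 1: Rank x and y separately (midranks; no ties here).
rank(x): 18->11, 10->6, 5->3, 9->5, 7->4, 17->10, 15->8, 2->2, 1->1, 16->9, 11->7
rank(y): 16->7, 12->5, 19->10, 18->9, 7->3, 13->6, 8->4, 20->11, 17->8, 6->2, 5->1
Step 2: d_i = R_x(i) - R_y(i); compute d_i^2.
  (11-7)^2=16, (6-5)^2=1, (3-10)^2=49, (5-9)^2=16, (4-3)^2=1, (10-6)^2=16, (8-4)^2=16, (2-11)^2=81, (1-8)^2=49, (9-2)^2=49, (7-1)^2=36
sum(d^2) = 330.
Step 3: rho = 1 - 6*330 / (11*(11^2 - 1)) = 1 - 1980/1320 = -0.500000.
Step 4: Under H0, t = rho * sqrt((n-2)/(1-rho^2)) = -1.7321 ~ t(9).
Step 5: Two-sided p-value from the t-distribution with 9 df = 0.117307.
Step 6: alpha = 0.05. fail to reject H0.

rho = -0.5000, p = 0.117307, fail to reject H0 at alpha = 0.05.


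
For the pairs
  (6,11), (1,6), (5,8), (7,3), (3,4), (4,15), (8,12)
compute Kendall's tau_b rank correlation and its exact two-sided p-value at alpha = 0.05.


Step 1: Enumerate the 21 unordered pairs (i,j) with i<j and classify each by sign(x_j-x_i) * sign(y_j-y_i).
  (1,2):dx=-5,dy=-5->C; (1,3):dx=-1,dy=-3->C; (1,4):dx=+1,dy=-8->D; (1,5):dx=-3,dy=-7->C
  (1,6):dx=-2,dy=+4->D; (1,7):dx=+2,dy=+1->C; (2,3):dx=+4,dy=+2->C; (2,4):dx=+6,dy=-3->D
  (2,5):dx=+2,dy=-2->D; (2,6):dx=+3,dy=+9->C; (2,7):dx=+7,dy=+6->C; (3,4):dx=+2,dy=-5->D
  (3,5):dx=-2,dy=-4->C; (3,6):dx=-1,dy=+7->D; (3,7):dx=+3,dy=+4->C; (4,5):dx=-4,dy=+1->D
  (4,6):dx=-3,dy=+12->D; (4,7):dx=+1,dy=+9->C; (5,6):dx=+1,dy=+11->C; (5,7):dx=+5,dy=+8->C
  (6,7):dx=+4,dy=-3->D
Step 2: C = 12, D = 9, total pairs = 21.
Step 3: tau = (C - D)/(n(n-1)/2) = (12 - 9)/21 = 0.142857.
Step 4: Exact two-sided p-value (enumerate n! = 5040 permutations of y under H0): p = 0.772619.
Step 5: alpha = 0.05. fail to reject H0.

tau_b = 0.1429 (C=12, D=9), p = 0.772619, fail to reject H0.


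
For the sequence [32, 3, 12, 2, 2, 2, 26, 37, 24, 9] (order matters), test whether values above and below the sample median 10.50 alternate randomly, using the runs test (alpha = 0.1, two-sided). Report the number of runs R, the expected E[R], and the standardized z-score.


Step 1: Compute median = 10.50; label A = above, B = below.
Labels in order: ABABBBAAAB  (n_A = 5, n_B = 5)
Step 2: Count runs R = 6.
Step 3: Under H0 (random ordering), E[R] = 2*n_A*n_B/(n_A+n_B) + 1 = 2*5*5/10 + 1 = 6.0000.
        Var[R] = 2*n_A*n_B*(2*n_A*n_B - n_A - n_B) / ((n_A+n_B)^2 * (n_A+n_B-1)) = 2000/900 = 2.2222.
        SD[R] = 1.4907.
Step 4: R = E[R], so z = 0 with no continuity correction.
Step 5: Two-sided p-value via normal approximation = 2*(1 - Phi(|z|)) = 1.000000.
Step 6: alpha = 0.1. fail to reject H0.

R = 6, z = 0.0000, p = 1.000000, fail to reject H0.


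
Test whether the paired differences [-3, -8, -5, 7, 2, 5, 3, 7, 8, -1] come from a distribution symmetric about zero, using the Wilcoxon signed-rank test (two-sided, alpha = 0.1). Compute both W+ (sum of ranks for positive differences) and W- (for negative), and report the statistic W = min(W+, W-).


Step 1: Drop any zero differences (none here) and take |d_i|.
|d| = [3, 8, 5, 7, 2, 5, 3, 7, 8, 1]
Step 2: Midrank |d_i| (ties get averaged ranks).
ranks: |3|->3.5, |8|->9.5, |5|->5.5, |7|->7.5, |2|->2, |5|->5.5, |3|->3.5, |7|->7.5, |8|->9.5, |1|->1
Step 3: Attach original signs; sum ranks with positive sign and with negative sign.
W+ = 7.5 + 2 + 5.5 + 3.5 + 7.5 + 9.5 = 35.5
W- = 3.5 + 9.5 + 5.5 + 1 = 19.5
(Check: W+ + W- = 55 should equal n(n+1)/2 = 55.)
Step 4: Test statistic W = min(W+, W-) = 19.5.
Step 5: Ties in |d|, so use the tie-corrected normal approximation.
        E[W] = n(n+1)/4 = 10*11/4 = 27.5.
        Tie groups: |d|=3 (t=2), |d|=5 (t=2), |d|=7 (t=2), |d|=8 (t=2); sum(t^3 - t) = 24.
        Var[W] = n(n+1)(2n+1)/24 - sum(t^3-t)/48 = 2310/24 - 24/48 = 95.75.
        z = (W - E[W]) / sqrt(Var[W]) = (19.5 - 27.5) / 9.7852 = -0.8176.
        Two-sided p = 2*Phi(z) = 0.413607.
Step 6: alpha = 0.1. fail to reject H0.

W+ = 35.5, W- = 19.5, W = min = 19.5, p = 0.413607, fail to reject H0.


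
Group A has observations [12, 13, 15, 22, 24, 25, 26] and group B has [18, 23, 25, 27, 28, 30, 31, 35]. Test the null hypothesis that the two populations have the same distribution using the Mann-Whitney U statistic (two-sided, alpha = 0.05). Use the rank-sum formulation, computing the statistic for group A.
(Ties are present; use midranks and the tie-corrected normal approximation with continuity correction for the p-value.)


Step 1: Combine and sort all 15 observations; assign midranks.
sorted (value, group): (12,X), (13,X), (15,X), (18,Y), (22,X), (23,Y), (24,X), (25,X), (25,Y), (26,X), (27,Y), (28,Y), (30,Y), (31,Y), (35,Y)
ranks: 12->1, 13->2, 15->3, 18->4, 22->5, 23->6, 24->7, 25->8.5, 25->8.5, 26->10, 27->11, 28->12, 30->13, 31->14, 35->15
Step 2: Rank sum for X: R1 = 1 + 2 + 3 + 5 + 7 + 8.5 + 10 = 36.5.
Step 3: U_X = R1 - n1(n1+1)/2 = 36.5 - 7*8/2 = 36.5 - 28 = 8.5.
       U_Y = n1*n2 - U_X = 56 - 8.5 = 47.5.
Step 4: Ties are present, so use the tie-corrected normal approximation (with continuity correction) for the p-value.
Step 5: p-value = 0.027751; compare to alpha = 0.05. reject H0.

U_X = 8.5, p = 0.027751, reject H0 at alpha = 0.05.


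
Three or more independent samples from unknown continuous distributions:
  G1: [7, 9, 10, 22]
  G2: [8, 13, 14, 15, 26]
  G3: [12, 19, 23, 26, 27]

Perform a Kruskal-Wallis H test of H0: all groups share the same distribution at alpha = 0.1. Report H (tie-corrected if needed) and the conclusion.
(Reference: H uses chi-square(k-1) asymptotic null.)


Step 1: Combine all N = 14 observations and assign midranks.
sorted (value, group, rank): (7,G1,1), (8,G2,2), (9,G1,3), (10,G1,4), (12,G3,5), (13,G2,6), (14,G2,7), (15,G2,8), (19,G3,9), (22,G1,10), (23,G3,11), (26,G2,12.5), (26,G3,12.5), (27,G3,14)
Step 2: Sum ranks within each group.
R_1 = 18 (n_1 = 4)
R_2 = 35.5 (n_2 = 5)
R_3 = 51.5 (n_3 = 5)
Step 3: H = 12/(N(N+1)) * sum(R_i^2/n_i) - 3(N+1)
     = 12/(14*15) * (18^2/4 + 35.5^2/5 + 51.5^2/5) - 3*15
     = 0.057143 * 863.5 - 45
     = 4.342857.
Step 4: Ties present; correction factor C = 1 - 6/(14^3 - 14) = 0.997802. Corrected H = 4.342857 / 0.997802 = 4.352423.
Step 5: Under H0, H ~ chi^2(2); p-value = 0.113471.
Step 6: alpha = 0.1. fail to reject H0.

H = 4.3524, df = 2, p = 0.113471, fail to reject H0.


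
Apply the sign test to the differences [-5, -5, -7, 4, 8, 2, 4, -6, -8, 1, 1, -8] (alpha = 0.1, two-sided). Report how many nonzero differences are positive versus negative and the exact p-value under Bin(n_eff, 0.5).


Step 1: Discard zero differences. Original n = 12; n_eff = number of nonzero differences = 12.
Nonzero differences (with sign): -5, -5, -7, +4, +8, +2, +4, -6, -8, +1, +1, -8
Step 2: Count signs: positive = 6, negative = 6.
Step 3: Under H0: P(positive) = 0.5, so the number of positives S ~ Bin(12, 0.5).
Step 4: Two-sided exact p-value = sum of Bin(12,0.5) probabilities at or below the observed probability = 1.000000.
Step 5: alpha = 0.1. fail to reject H0.

n_eff = 12, pos = 6, neg = 6, p = 1.000000, fail to reject H0.


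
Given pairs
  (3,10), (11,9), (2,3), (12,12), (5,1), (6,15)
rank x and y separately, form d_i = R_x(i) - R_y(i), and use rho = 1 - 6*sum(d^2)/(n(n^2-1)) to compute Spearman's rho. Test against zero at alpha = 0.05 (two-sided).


Step 1: Rank x and y separately (midranks; no ties here).
rank(x): 3->2, 11->5, 2->1, 12->6, 5->3, 6->4
rank(y): 10->4, 9->3, 3->2, 12->5, 1->1, 15->6
Step 2: d_i = R_x(i) - R_y(i); compute d_i^2.
  (2-4)^2=4, (5-3)^2=4, (1-2)^2=1, (6-5)^2=1, (3-1)^2=4, (4-6)^2=4
sum(d^2) = 18.
Step 3: rho = 1 - 6*18 / (6*(6^2 - 1)) = 1 - 108/210 = 0.485714.
Step 4: Under H0, t = rho * sqrt((n-2)/(1-rho^2)) = 1.1113 ~ t(4).
Step 5: Two-sided p-value from the t-distribution with 4 df = 0.328723.
Step 6: alpha = 0.05. fail to reject H0.

rho = 0.4857, p = 0.328723, fail to reject H0 at alpha = 0.05.


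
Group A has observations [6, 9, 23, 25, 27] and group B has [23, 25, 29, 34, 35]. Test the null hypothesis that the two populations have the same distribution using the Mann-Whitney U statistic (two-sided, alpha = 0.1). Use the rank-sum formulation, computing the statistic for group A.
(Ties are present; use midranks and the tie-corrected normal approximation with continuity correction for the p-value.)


Step 1: Combine and sort all 10 observations; assign midranks.
sorted (value, group): (6,X), (9,X), (23,X), (23,Y), (25,X), (25,Y), (27,X), (29,Y), (34,Y), (35,Y)
ranks: 6->1, 9->2, 23->3.5, 23->3.5, 25->5.5, 25->5.5, 27->7, 29->8, 34->9, 35->10
Step 2: Rank sum for X: R1 = 1 + 2 + 3.5 + 5.5 + 7 = 19.
Step 3: U_X = R1 - n1(n1+1)/2 = 19 - 5*6/2 = 19 - 15 = 4.
       U_Y = n1*n2 - U_X = 25 - 4 = 21.
Step 4: Ties are present, so use the tie-corrected normal approximation (with continuity correction) for the p-value.
Step 5: p-value = 0.092692; compare to alpha = 0.1. reject H0.

U_X = 4, p = 0.092692, reject H0 at alpha = 0.1.


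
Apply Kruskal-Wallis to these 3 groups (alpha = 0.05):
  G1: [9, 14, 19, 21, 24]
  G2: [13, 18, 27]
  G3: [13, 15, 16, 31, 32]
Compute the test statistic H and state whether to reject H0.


Step 1: Combine all N = 13 observations and assign midranks.
sorted (value, group, rank): (9,G1,1), (13,G2,2.5), (13,G3,2.5), (14,G1,4), (15,G3,5), (16,G3,6), (18,G2,7), (19,G1,8), (21,G1,9), (24,G1,10), (27,G2,11), (31,G3,12), (32,G3,13)
Step 2: Sum ranks within each group.
R_1 = 32 (n_1 = 5)
R_2 = 20.5 (n_2 = 3)
R_3 = 38.5 (n_3 = 5)
Step 3: H = 12/(N(N+1)) * sum(R_i^2/n_i) - 3(N+1)
     = 12/(13*14) * (32^2/5 + 20.5^2/3 + 38.5^2/5) - 3*14
     = 0.065934 * 641.333 - 42
     = 0.285714.
Step 4: Ties present; correction factor C = 1 - 6/(13^3 - 13) = 0.997253. Corrected H = 0.285714 / 0.997253 = 0.286501.
Step 5: Under H0, H ~ chi^2(2); p-value = 0.866537.
Step 6: alpha = 0.05. fail to reject H0.

H = 0.2865, df = 2, p = 0.866537, fail to reject H0.


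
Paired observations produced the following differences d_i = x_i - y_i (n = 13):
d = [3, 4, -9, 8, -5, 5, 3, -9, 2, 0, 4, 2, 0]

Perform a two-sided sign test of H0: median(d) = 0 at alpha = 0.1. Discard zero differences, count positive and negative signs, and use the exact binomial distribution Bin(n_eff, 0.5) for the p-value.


Step 1: Discard zero differences. Original n = 13; n_eff = number of nonzero differences = 11.
Nonzero differences (with sign): +3, +4, -9, +8, -5, +5, +3, -9, +2, +4, +2
Step 2: Count signs: positive = 8, negative = 3.
Step 3: Under H0: P(positive) = 0.5, so the number of positives S ~ Bin(11, 0.5).
Step 4: Two-sided exact p-value = sum of Bin(11,0.5) probabilities at or below the observed probability = 0.226562.
Step 5: alpha = 0.1. fail to reject H0.

n_eff = 11, pos = 8, neg = 3, p = 0.226562, fail to reject H0.


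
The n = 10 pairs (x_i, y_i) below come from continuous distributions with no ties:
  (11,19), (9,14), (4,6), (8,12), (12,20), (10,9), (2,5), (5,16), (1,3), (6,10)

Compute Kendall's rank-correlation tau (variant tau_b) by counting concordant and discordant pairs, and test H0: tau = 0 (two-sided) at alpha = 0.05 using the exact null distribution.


Step 1: Enumerate the 45 unordered pairs (i,j) with i<j and classify each by sign(x_j-x_i) * sign(y_j-y_i).
  (1,2):dx=-2,dy=-5->C; (1,3):dx=-7,dy=-13->C; (1,4):dx=-3,dy=-7->C; (1,5):dx=+1,dy=+1->C
  (1,6):dx=-1,dy=-10->C; (1,7):dx=-9,dy=-14->C; (1,8):dx=-6,dy=-3->C; (1,9):dx=-10,dy=-16->C
  (1,10):dx=-5,dy=-9->C; (2,3):dx=-5,dy=-8->C; (2,4):dx=-1,dy=-2->C; (2,5):dx=+3,dy=+6->C
  (2,6):dx=+1,dy=-5->D; (2,7):dx=-7,dy=-9->C; (2,8):dx=-4,dy=+2->D; (2,9):dx=-8,dy=-11->C
  (2,10):dx=-3,dy=-4->C; (3,4):dx=+4,dy=+6->C; (3,5):dx=+8,dy=+14->C; (3,6):dx=+6,dy=+3->C
  (3,7):dx=-2,dy=-1->C; (3,8):dx=+1,dy=+10->C; (3,9):dx=-3,dy=-3->C; (3,10):dx=+2,dy=+4->C
  (4,5):dx=+4,dy=+8->C; (4,6):dx=+2,dy=-3->D; (4,7):dx=-6,dy=-7->C; (4,8):dx=-3,dy=+4->D
  (4,9):dx=-7,dy=-9->C; (4,10):dx=-2,dy=-2->C; (5,6):dx=-2,dy=-11->C; (5,7):dx=-10,dy=-15->C
  (5,8):dx=-7,dy=-4->C; (5,9):dx=-11,dy=-17->C; (5,10):dx=-6,dy=-10->C; (6,7):dx=-8,dy=-4->C
  (6,8):dx=-5,dy=+7->D; (6,9):dx=-9,dy=-6->C; (6,10):dx=-4,dy=+1->D; (7,8):dx=+3,dy=+11->C
  (7,9):dx=-1,dy=-2->C; (7,10):dx=+4,dy=+5->C; (8,9):dx=-4,dy=-13->C; (8,10):dx=+1,dy=-6->D
  (9,10):dx=+5,dy=+7->C
Step 2: C = 38, D = 7, total pairs = 45.
Step 3: tau = (C - D)/(n(n-1)/2) = (38 - 7)/45 = 0.688889.
Step 4: Exact two-sided p-value (enumerate n! = 3628800 permutations of y under H0): p = 0.004687.
Step 5: alpha = 0.05. reject H0.

tau_b = 0.6889 (C=38, D=7), p = 0.004687, reject H0.


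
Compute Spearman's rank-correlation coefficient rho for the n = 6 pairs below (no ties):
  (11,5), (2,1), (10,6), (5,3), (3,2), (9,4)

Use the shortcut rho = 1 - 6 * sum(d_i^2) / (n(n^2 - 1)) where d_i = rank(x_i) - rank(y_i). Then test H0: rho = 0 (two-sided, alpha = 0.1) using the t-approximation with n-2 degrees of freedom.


Step 1: Rank x and y separately (midranks; no ties here).
rank(x): 11->6, 2->1, 10->5, 5->3, 3->2, 9->4
rank(y): 5->5, 1->1, 6->6, 3->3, 2->2, 4->4
Step 2: d_i = R_x(i) - R_y(i); compute d_i^2.
  (6-5)^2=1, (1-1)^2=0, (5-6)^2=1, (3-3)^2=0, (2-2)^2=0, (4-4)^2=0
sum(d^2) = 2.
Step 3: rho = 1 - 6*2 / (6*(6^2 - 1)) = 1 - 12/210 = 0.942857.
Step 4: Under H0, t = rho * sqrt((n-2)/(1-rho^2)) = 5.6595 ~ t(4).
Step 5: Two-sided p-value from the t-distribution with 4 df = 0.004805.
Step 6: alpha = 0.1. reject H0.

rho = 0.9429, p = 0.004805, reject H0 at alpha = 0.1.


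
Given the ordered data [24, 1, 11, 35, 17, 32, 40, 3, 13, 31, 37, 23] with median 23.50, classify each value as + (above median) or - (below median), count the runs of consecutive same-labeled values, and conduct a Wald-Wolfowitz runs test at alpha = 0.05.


Step 1: Compute median = 23.50; label A = above, B = below.
Labels in order: ABBABAABBAAB  (n_A = 6, n_B = 6)
Step 2: Count runs R = 8.
Step 3: Under H0 (random ordering), E[R] = 2*n_A*n_B/(n_A+n_B) + 1 = 2*6*6/12 + 1 = 7.0000.
        Var[R] = 2*n_A*n_B*(2*n_A*n_B - n_A - n_B) / ((n_A+n_B)^2 * (n_A+n_B-1)) = 4320/1584 = 2.7273.
        SD[R] = 1.6514.
Step 4: Continuity-corrected z = (R - 0.5 - E[R]) / SD[R] = (8 - 0.5 - 7.0000) / 1.6514 = 0.3028.
Step 5: Two-sided p-value via normal approximation = 2*(1 - Phi(|z|)) = 0.762069.
Step 6: alpha = 0.05. fail to reject H0.

R = 8, z = 0.3028, p = 0.762069, fail to reject H0.


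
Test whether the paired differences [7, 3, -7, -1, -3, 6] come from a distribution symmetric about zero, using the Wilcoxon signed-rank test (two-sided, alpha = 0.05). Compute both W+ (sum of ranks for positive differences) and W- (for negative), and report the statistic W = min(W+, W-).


Step 1: Drop any zero differences (none here) and take |d_i|.
|d| = [7, 3, 7, 1, 3, 6]
Step 2: Midrank |d_i| (ties get averaged ranks).
ranks: |7|->5.5, |3|->2.5, |7|->5.5, |1|->1, |3|->2.5, |6|->4
Step 3: Attach original signs; sum ranks with positive sign and with negative sign.
W+ = 5.5 + 2.5 + 4 = 12
W- = 5.5 + 1 + 2.5 = 9
(Check: W+ + W- = 21 should equal n(n+1)/2 = 21.)
Step 4: Test statistic W = min(W+, W-) = 9.
Step 5: Ties in |d|, so use the tie-corrected normal approximation.
        E[W] = n(n+1)/4 = 6*7/4 = 10.5.
        Tie groups: |d|=3 (t=2), |d|=7 (t=2); sum(t^3 - t) = 12.
        Var[W] = n(n+1)(2n+1)/24 - sum(t^3-t)/48 = 546/24 - 12/48 = 22.5.
        z = (W - E[W]) / sqrt(Var[W]) = (9 - 10.5) / 4.7434 = -0.3162.
        Two-sided p = 2*Phi(z) = 0.751830.
Step 6: alpha = 0.05. fail to reject H0.

W+ = 12, W- = 9, W = min = 9, p = 0.751830, fail to reject H0.


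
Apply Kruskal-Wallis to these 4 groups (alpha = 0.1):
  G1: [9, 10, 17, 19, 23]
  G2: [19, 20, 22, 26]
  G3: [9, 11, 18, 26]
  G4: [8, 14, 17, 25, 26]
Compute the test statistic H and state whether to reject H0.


Step 1: Combine all N = 18 observations and assign midranks.
sorted (value, group, rank): (8,G4,1), (9,G1,2.5), (9,G3,2.5), (10,G1,4), (11,G3,5), (14,G4,6), (17,G1,7.5), (17,G4,7.5), (18,G3,9), (19,G1,10.5), (19,G2,10.5), (20,G2,12), (22,G2,13), (23,G1,14), (25,G4,15), (26,G2,17), (26,G3,17), (26,G4,17)
Step 2: Sum ranks within each group.
R_1 = 38.5 (n_1 = 5)
R_2 = 52.5 (n_2 = 4)
R_3 = 33.5 (n_3 = 4)
R_4 = 46.5 (n_4 = 5)
Step 3: H = 12/(N(N+1)) * sum(R_i^2/n_i) - 3(N+1)
     = 12/(18*19) * (38.5^2/5 + 52.5^2/4 + 33.5^2/4 + 46.5^2/5) - 3*19
     = 0.035088 * 1698.53 - 57
     = 2.597368.
Step 4: Ties present; correction factor C = 1 - 42/(18^3 - 18) = 0.992776. Corrected H = 2.597368 / 0.992776 = 2.616268.
Step 5: Under H0, H ~ chi^2(3); p-value = 0.454645.
Step 6: alpha = 0.1. fail to reject H0.

H = 2.6163, df = 3, p = 0.454645, fail to reject H0.


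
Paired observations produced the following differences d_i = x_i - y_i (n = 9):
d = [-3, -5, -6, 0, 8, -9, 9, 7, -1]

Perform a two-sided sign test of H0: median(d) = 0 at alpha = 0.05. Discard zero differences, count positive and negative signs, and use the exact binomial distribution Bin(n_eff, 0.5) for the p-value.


Step 1: Discard zero differences. Original n = 9; n_eff = number of nonzero differences = 8.
Nonzero differences (with sign): -3, -5, -6, +8, -9, +9, +7, -1
Step 2: Count signs: positive = 3, negative = 5.
Step 3: Under H0: P(positive) = 0.5, so the number of positives S ~ Bin(8, 0.5).
Step 4: Two-sided exact p-value = sum of Bin(8,0.5) probabilities at or below the observed probability = 0.726562.
Step 5: alpha = 0.05. fail to reject H0.

n_eff = 8, pos = 3, neg = 5, p = 0.726562, fail to reject H0.


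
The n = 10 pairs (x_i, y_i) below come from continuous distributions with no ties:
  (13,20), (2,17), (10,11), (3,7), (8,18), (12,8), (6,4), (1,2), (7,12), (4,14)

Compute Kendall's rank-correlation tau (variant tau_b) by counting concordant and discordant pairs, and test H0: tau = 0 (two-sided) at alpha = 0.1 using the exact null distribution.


Step 1: Enumerate the 45 unordered pairs (i,j) with i<j and classify each by sign(x_j-x_i) * sign(y_j-y_i).
  (1,2):dx=-11,dy=-3->C; (1,3):dx=-3,dy=-9->C; (1,4):dx=-10,dy=-13->C; (1,5):dx=-5,dy=-2->C
  (1,6):dx=-1,dy=-12->C; (1,7):dx=-7,dy=-16->C; (1,8):dx=-12,dy=-18->C; (1,9):dx=-6,dy=-8->C
  (1,10):dx=-9,dy=-6->C; (2,3):dx=+8,dy=-6->D; (2,4):dx=+1,dy=-10->D; (2,5):dx=+6,dy=+1->C
  (2,6):dx=+10,dy=-9->D; (2,7):dx=+4,dy=-13->D; (2,8):dx=-1,dy=-15->C; (2,9):dx=+5,dy=-5->D
  (2,10):dx=+2,dy=-3->D; (3,4):dx=-7,dy=-4->C; (3,5):dx=-2,dy=+7->D; (3,6):dx=+2,dy=-3->D
  (3,7):dx=-4,dy=-7->C; (3,8):dx=-9,dy=-9->C; (3,9):dx=-3,dy=+1->D; (3,10):dx=-6,dy=+3->D
  (4,5):dx=+5,dy=+11->C; (4,6):dx=+9,dy=+1->C; (4,7):dx=+3,dy=-3->D; (4,8):dx=-2,dy=-5->C
  (4,9):dx=+4,dy=+5->C; (4,10):dx=+1,dy=+7->C; (5,6):dx=+4,dy=-10->D; (5,7):dx=-2,dy=-14->C
  (5,8):dx=-7,dy=-16->C; (5,9):dx=-1,dy=-6->C; (5,10):dx=-4,dy=-4->C; (6,7):dx=-6,dy=-4->C
  (6,8):dx=-11,dy=-6->C; (6,9):dx=-5,dy=+4->D; (6,10):dx=-8,dy=+6->D; (7,8):dx=-5,dy=-2->C
  (7,9):dx=+1,dy=+8->C; (7,10):dx=-2,dy=+10->D; (8,9):dx=+6,dy=+10->C; (8,10):dx=+3,dy=+12->C
  (9,10):dx=-3,dy=+2->D
Step 2: C = 29, D = 16, total pairs = 45.
Step 3: tau = (C - D)/(n(n-1)/2) = (29 - 16)/45 = 0.288889.
Step 4: Exact two-sided p-value (enumerate n! = 3628800 permutations of y under H0): p = 0.291248.
Step 5: alpha = 0.1. fail to reject H0.

tau_b = 0.2889 (C=29, D=16), p = 0.291248, fail to reject H0.


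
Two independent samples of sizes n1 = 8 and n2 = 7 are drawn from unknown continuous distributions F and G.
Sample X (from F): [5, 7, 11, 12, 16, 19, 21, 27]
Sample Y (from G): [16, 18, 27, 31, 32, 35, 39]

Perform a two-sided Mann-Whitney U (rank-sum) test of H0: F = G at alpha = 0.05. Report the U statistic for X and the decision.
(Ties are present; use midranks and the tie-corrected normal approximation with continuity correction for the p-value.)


Step 1: Combine and sort all 15 observations; assign midranks.
sorted (value, group): (5,X), (7,X), (11,X), (12,X), (16,X), (16,Y), (18,Y), (19,X), (21,X), (27,X), (27,Y), (31,Y), (32,Y), (35,Y), (39,Y)
ranks: 5->1, 7->2, 11->3, 12->4, 16->5.5, 16->5.5, 18->7, 19->8, 21->9, 27->10.5, 27->10.5, 31->12, 32->13, 35->14, 39->15
Step 2: Rank sum for X: R1 = 1 + 2 + 3 + 4 + 5.5 + 8 + 9 + 10.5 = 43.
Step 3: U_X = R1 - n1(n1+1)/2 = 43 - 8*9/2 = 43 - 36 = 7.
       U_Y = n1*n2 - U_X = 56 - 7 = 49.
Step 4: Ties are present, so use the tie-corrected normal approximation (with continuity correction) for the p-value.
Step 5: p-value = 0.017470; compare to alpha = 0.05. reject H0.

U_X = 7, p = 0.017470, reject H0 at alpha = 0.05.


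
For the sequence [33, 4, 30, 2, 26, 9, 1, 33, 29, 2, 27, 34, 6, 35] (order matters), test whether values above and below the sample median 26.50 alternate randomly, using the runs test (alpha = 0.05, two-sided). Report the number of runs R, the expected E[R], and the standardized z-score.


Step 1: Compute median = 26.50; label A = above, B = below.
Labels in order: ABABBBBAABAABA  (n_A = 7, n_B = 7)
Step 2: Count runs R = 9.
Step 3: Under H0 (random ordering), E[R] = 2*n_A*n_B/(n_A+n_B) + 1 = 2*7*7/14 + 1 = 8.0000.
        Var[R] = 2*n_A*n_B*(2*n_A*n_B - n_A - n_B) / ((n_A+n_B)^2 * (n_A+n_B-1)) = 8232/2548 = 3.2308.
        SD[R] = 1.7974.
Step 4: Continuity-corrected z = (R - 0.5 - E[R]) / SD[R] = (9 - 0.5 - 8.0000) / 1.7974 = 0.2782.
Step 5: Two-sided p-value via normal approximation = 2*(1 - Phi(|z|)) = 0.780879.
Step 6: alpha = 0.05. fail to reject H0.

R = 9, z = 0.2782, p = 0.780879, fail to reject H0.


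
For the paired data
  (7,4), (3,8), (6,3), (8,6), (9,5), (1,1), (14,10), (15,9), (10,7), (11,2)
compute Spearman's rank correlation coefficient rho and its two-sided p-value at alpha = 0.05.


Step 1: Rank x and y separately (midranks; no ties here).
rank(x): 7->4, 3->2, 6->3, 8->5, 9->6, 1->1, 14->9, 15->10, 10->7, 11->8
rank(y): 4->4, 8->8, 3->3, 6->6, 5->5, 1->1, 10->10, 9->9, 7->7, 2->2
Step 2: d_i = R_x(i) - R_y(i); compute d_i^2.
  (4-4)^2=0, (2-8)^2=36, (3-3)^2=0, (5-6)^2=1, (6-5)^2=1, (1-1)^2=0, (9-10)^2=1, (10-9)^2=1, (7-7)^2=0, (8-2)^2=36
sum(d^2) = 76.
Step 3: rho = 1 - 6*76 / (10*(10^2 - 1)) = 1 - 456/990 = 0.539394.
Step 4: Under H0, t = rho * sqrt((n-2)/(1-rho^2)) = 1.8118 ~ t(8).
Step 5: Two-sided p-value from the t-distribution with 8 df = 0.107593.
Step 6: alpha = 0.05. fail to reject H0.

rho = 0.5394, p = 0.107593, fail to reject H0 at alpha = 0.05.


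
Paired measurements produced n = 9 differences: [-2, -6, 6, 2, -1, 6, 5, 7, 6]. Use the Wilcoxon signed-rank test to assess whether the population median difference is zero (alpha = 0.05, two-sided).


Step 1: Drop any zero differences (none here) and take |d_i|.
|d| = [2, 6, 6, 2, 1, 6, 5, 7, 6]
Step 2: Midrank |d_i| (ties get averaged ranks).
ranks: |2|->2.5, |6|->6.5, |6|->6.5, |2|->2.5, |1|->1, |6|->6.5, |5|->4, |7|->9, |6|->6.5
Step 3: Attach original signs; sum ranks with positive sign and with negative sign.
W+ = 6.5 + 2.5 + 6.5 + 4 + 9 + 6.5 = 35
W- = 2.5 + 6.5 + 1 = 10
(Check: W+ + W- = 45 should equal n(n+1)/2 = 45.)
Step 4: Test statistic W = min(W+, W-) = 10.
Step 5: Ties in |d|, so use the tie-corrected normal approximation.
        E[W] = n(n+1)/4 = 9*10/4 = 22.5.
        Tie groups: |d|=2 (t=2), |d|=6 (t=4); sum(t^3 - t) = 66.
        Var[W] = n(n+1)(2n+1)/24 - sum(t^3-t)/48 = 1710/24 - 66/48 = 69.875.
        z = (W - E[W]) / sqrt(Var[W]) = (10 - 22.5) / 8.3591 = -1.4954.
        Two-sided p = 2*Phi(z) = 0.134818.
Step 6: alpha = 0.05. fail to reject H0.

W+ = 35, W- = 10, W = min = 10, p = 0.134818, fail to reject H0.


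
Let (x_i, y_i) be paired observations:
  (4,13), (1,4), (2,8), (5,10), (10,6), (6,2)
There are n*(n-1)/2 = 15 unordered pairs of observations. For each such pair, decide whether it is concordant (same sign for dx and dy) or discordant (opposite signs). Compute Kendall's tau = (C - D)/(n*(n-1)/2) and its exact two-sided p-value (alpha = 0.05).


Step 1: Enumerate the 15 unordered pairs (i,j) with i<j and classify each by sign(x_j-x_i) * sign(y_j-y_i).
  (1,2):dx=-3,dy=-9->C; (1,3):dx=-2,dy=-5->C; (1,4):dx=+1,dy=-3->D; (1,5):dx=+6,dy=-7->D
  (1,6):dx=+2,dy=-11->D; (2,3):dx=+1,dy=+4->C; (2,4):dx=+4,dy=+6->C; (2,5):dx=+9,dy=+2->C
  (2,6):dx=+5,dy=-2->D; (3,4):dx=+3,dy=+2->C; (3,5):dx=+8,dy=-2->D; (3,6):dx=+4,dy=-6->D
  (4,5):dx=+5,dy=-4->D; (4,6):dx=+1,dy=-8->D; (5,6):dx=-4,dy=-4->C
Step 2: C = 7, D = 8, total pairs = 15.
Step 3: tau = (C - D)/(n(n-1)/2) = (7 - 8)/15 = -0.066667.
Step 4: Exact two-sided p-value (enumerate n! = 720 permutations of y under H0): p = 1.000000.
Step 5: alpha = 0.05. fail to reject H0.

tau_b = -0.0667 (C=7, D=8), p = 1.000000, fail to reject H0.


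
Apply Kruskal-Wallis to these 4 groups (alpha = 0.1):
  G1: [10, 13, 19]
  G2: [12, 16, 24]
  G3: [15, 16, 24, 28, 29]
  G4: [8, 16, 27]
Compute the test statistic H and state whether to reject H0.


Step 1: Combine all N = 14 observations and assign midranks.
sorted (value, group, rank): (8,G4,1), (10,G1,2), (12,G2,3), (13,G1,4), (15,G3,5), (16,G2,7), (16,G3,7), (16,G4,7), (19,G1,9), (24,G2,10.5), (24,G3,10.5), (27,G4,12), (28,G3,13), (29,G3,14)
Step 2: Sum ranks within each group.
R_1 = 15 (n_1 = 3)
R_2 = 20.5 (n_2 = 3)
R_3 = 49.5 (n_3 = 5)
R_4 = 20 (n_4 = 3)
Step 3: H = 12/(N(N+1)) * sum(R_i^2/n_i) - 3(N+1)
     = 12/(14*15) * (15^2/3 + 20.5^2/3 + 49.5^2/5 + 20^2/3) - 3*15
     = 0.057143 * 838.467 - 45
     = 2.912381.
Step 4: Ties present; correction factor C = 1 - 30/(14^3 - 14) = 0.989011. Corrected H = 2.912381 / 0.989011 = 2.944741.
Step 5: Under H0, H ~ chi^2(3); p-value = 0.400224.
Step 6: alpha = 0.1. fail to reject H0.

H = 2.9447, df = 3, p = 0.400224, fail to reject H0.


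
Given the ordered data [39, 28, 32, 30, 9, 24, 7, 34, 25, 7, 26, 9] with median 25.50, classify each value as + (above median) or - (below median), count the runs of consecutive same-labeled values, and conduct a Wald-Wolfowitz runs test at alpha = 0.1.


Step 1: Compute median = 25.50; label A = above, B = below.
Labels in order: AAAABBBABBAB  (n_A = 6, n_B = 6)
Step 2: Count runs R = 6.
Step 3: Under H0 (random ordering), E[R] = 2*n_A*n_B/(n_A+n_B) + 1 = 2*6*6/12 + 1 = 7.0000.
        Var[R] = 2*n_A*n_B*(2*n_A*n_B - n_A - n_B) / ((n_A+n_B)^2 * (n_A+n_B-1)) = 4320/1584 = 2.7273.
        SD[R] = 1.6514.
Step 4: Continuity-corrected z = (R + 0.5 - E[R]) / SD[R] = (6 + 0.5 - 7.0000) / 1.6514 = -0.3028.
Step 5: Two-sided p-value via normal approximation = 2*(1 - Phi(|z|)) = 0.762069.
Step 6: alpha = 0.1. fail to reject H0.

R = 6, z = -0.3028, p = 0.762069, fail to reject H0.
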